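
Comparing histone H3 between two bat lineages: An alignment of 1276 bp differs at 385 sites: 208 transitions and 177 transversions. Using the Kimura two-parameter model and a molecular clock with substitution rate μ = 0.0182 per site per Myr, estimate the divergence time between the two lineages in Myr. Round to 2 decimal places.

10.82

P = 208/1276 ≈ 0.163009 and Q = 177/1276 ≈ 0.138715.
Under the Kimura two-parameter model, d = −½ ln(1 − 2P − Q) − ¼ ln(1 − 2Q).
1 − 2P − Q = 0.535267, giving −½ ln(0.535267) = 0.312495.
1 − 2Q = 0.72257, giving −¼ ln(0.72257) = 0.081235.
d = 0.312495 + 0.081235 = 0.393730.
Under a molecular clock d = 2μt, so t = d/(2μ) = 0.393730 / (2 × 0.0182) = 10.82 Myr.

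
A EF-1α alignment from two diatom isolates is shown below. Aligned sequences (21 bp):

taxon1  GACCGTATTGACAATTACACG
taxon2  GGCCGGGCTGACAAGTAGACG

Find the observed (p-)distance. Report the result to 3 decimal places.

The sequences differ at 6 of 21 positions (sites 2, 6, 7, 8, 15, 18).
p = 6/21 = 0.285714… ≈ 0.286 (to 3 d.p.).

0.286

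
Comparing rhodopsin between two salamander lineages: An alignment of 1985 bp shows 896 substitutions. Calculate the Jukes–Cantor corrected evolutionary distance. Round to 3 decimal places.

p = 896/1985 ≈ 0.451385.
d = −(3/4) ln(1 − 4p/3) = −0.75 ln(1 − 0.601847) = −0.75 ln(0.398153)
  = −0.75 × (-0.920919) = 0.690689 substitutions/site.

0.691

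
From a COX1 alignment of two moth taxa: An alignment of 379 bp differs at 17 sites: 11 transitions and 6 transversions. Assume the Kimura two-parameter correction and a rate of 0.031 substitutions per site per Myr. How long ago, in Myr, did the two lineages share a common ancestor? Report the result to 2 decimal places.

0.75

P = 11/379 ≈ 0.029024 and Q = 6/379 ≈ 0.015831.
Under the Kimura two-parameter model, d = −½ ln(1 − 2P − Q) − ¼ ln(1 − 2Q).
1 − 2P − Q = 0.926121, giving −½ ln(0.926121) = 0.038375.
1 − 2Q = 0.968338, giving −¼ ln(0.968338) = 0.008044.
d = 0.038375 + 0.008044 = 0.046419.
Under a molecular clock d = 2μt, so t = d/(2μ) = 0.046419 / (2 × 0.031) = 0.75 Myr.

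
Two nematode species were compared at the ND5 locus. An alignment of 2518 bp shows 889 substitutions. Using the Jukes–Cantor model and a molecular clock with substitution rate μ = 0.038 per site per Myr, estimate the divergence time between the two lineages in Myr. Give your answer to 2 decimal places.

6.28

p = 889/2518 ≈ 0.353058.
d = −(3/4) ln(1 − 4p/3) = −0.75 ln(1 − 0.470744) = −0.75 ln(0.529256)
  = −0.75 × (-0.636283) = 0.477212 substitutions/site.
Under a molecular clock d = 2μt, so t = d/(2μ) = 0.477212 / (2 × 0.038) = 6.28 Myr.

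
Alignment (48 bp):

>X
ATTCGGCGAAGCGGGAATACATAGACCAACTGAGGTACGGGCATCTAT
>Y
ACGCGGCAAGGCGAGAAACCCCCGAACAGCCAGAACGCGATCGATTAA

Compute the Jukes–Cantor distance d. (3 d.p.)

0.889

The sequences differ at 25 of 48 sites, so p = 25/48 ≈ 0.520833.
d = −(3/4) ln(1 − 4p/3) = −0.75 ln(1 − 0.694444) = −0.75 ln(0.305556)
  = −0.75 × (-1.185622) = 0.889217 substitutions/site.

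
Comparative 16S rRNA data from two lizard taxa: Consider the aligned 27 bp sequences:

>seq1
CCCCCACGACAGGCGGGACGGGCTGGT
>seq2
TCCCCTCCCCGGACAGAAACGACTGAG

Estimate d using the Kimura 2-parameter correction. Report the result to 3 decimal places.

0.822

Of 27 sites, 7 differences are transitions and 6 are transversions, so P = 7/27 ≈ 0.259259 and Q = 6/27 ≈ 0.222222.
Under the Kimura two-parameter model, d = −½ ln(1 − 2P − Q) − ¼ ln(1 − 2Q).
1 − 2P − Q = 0.25926, giving −½ ln(0.25926) = 0.674962.
1 − 2Q = 0.555556, giving −¼ ln(0.555556) = 0.146946.
d = 0.674962 + 0.146946 = 0.821908.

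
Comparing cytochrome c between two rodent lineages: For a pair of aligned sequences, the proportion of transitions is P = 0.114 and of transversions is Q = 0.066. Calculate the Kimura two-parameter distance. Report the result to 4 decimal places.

Under the Kimura two-parameter model, d = −½ ln(1 − 2P − Q) − ¼ ln(1 − 2Q).
1 − 2P − Q = 0.706, giving −½ ln(0.706) = 0.174070.
1 − 2Q = 0.868, giving −¼ ln(0.868) = 0.035391.
d = 0.174070 + 0.035391 = 0.209461.

0.2095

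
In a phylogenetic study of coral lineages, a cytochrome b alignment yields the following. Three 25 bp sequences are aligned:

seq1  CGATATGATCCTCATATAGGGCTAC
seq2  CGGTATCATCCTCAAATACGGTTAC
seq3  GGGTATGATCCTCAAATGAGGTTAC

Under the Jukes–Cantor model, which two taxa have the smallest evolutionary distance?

seq1–seq2: 5/25 differ, p = 0.200, d = 0.233.
seq1–seq3: 6/25 differ, p = 0.240, d = 0.289.
seq2–seq3: 4/25 differ, p = 0.160, d = 0.180.
The smallest distance is between seq2 and seq3.

seq2 and seq3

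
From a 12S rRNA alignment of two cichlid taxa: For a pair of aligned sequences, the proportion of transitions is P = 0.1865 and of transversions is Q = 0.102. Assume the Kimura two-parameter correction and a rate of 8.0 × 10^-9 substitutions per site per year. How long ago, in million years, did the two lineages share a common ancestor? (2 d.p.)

Under the Kimura two-parameter model, d = −½ ln(1 − 2P − Q) − ¼ ln(1 − 2Q).
1 − 2P − Q = 0.525, giving −½ ln(0.525) = 0.322179.
1 − 2Q = 0.796, giving −¼ ln(0.796) = 0.057039.
d = 0.322179 + 0.057039 = 0.379218.
Under a molecular clock d = 2μt, so t = d/(2μ) = 0.379218 / (2 × 8.0 × 10^-9) = 23.70 million years.

23.70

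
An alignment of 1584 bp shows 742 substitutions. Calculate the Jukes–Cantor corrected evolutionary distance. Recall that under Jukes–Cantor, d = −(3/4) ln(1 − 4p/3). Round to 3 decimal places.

p = 742/1584 ≈ 0.468434.
d = −(3/4) ln(1 − 4p/3) = −0.75 ln(1 − 0.624579) = −0.75 ln(0.375421)
  = −0.75 × (-0.979707) = 0.734780 substitutions/site.

0.735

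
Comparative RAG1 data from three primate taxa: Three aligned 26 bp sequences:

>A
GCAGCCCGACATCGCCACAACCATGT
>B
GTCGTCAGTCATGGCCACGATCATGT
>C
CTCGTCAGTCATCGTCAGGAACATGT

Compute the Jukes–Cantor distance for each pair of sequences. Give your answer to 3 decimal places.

A–B: 8/26 sites differ → p ≈ 0.307692, d = −0.75 ln(1 − 0.410256) = 0.396050 ≈ 0.396.
A–C: 10/26 sites differ → p ≈ 0.384615, d = −0.75 ln(1 − 0.51282) = 0.539341 ≈ 0.539.
B–C: 5/26 sites differ → p ≈ 0.192308, d = −0.75 ln(1 − 0.256411) = 0.222200 ≈ 0.222.

d(A,B) = 0.396, d(A,C) = 0.539, d(B,C) = 0.222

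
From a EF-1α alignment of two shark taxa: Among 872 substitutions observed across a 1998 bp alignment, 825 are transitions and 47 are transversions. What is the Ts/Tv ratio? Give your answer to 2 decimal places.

17.55

R = 825/47 = 17.553191… ≈ 17.55 (to 2 d.p.).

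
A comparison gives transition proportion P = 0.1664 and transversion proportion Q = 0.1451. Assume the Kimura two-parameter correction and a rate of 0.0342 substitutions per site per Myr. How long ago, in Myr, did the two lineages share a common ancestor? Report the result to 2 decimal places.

Under the Kimura two-parameter model, d = −½ ln(1 − 2P − Q) − ¼ ln(1 − 2Q).
1 − 2P − Q = 0.5221, giving −½ ln(0.5221) = 0.324948.
1 − 2Q = 0.7098, giving −¼ ln(0.7098) = 0.085693.
d = 0.324948 + 0.085693 = 0.410641.
Under a molecular clock d = 2μt, so t = d/(2μ) = 0.410641 / (2 × 0.0342) = 6.00 Myr.

6.00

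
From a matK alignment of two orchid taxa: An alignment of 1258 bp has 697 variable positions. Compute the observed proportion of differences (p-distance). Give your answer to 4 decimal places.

p = 697/1258 = 0.554054… ≈ 0.5541 (to 4 d.p.).

0.5541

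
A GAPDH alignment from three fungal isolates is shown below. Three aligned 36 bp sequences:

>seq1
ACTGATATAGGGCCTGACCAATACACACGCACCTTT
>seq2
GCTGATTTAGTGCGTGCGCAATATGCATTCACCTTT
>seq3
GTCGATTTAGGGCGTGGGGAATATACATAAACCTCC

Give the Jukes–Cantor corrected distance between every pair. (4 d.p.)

d(seq1,seq2) = 0.3470, d(seq1,seq3) = 0.5482, d(seq2,seq3) = 0.3470

seq1–seq2: 10/36 sites differ → p ≈ 0.277778, d = −0.75 ln(1 − 0.370371) = 0.346968 ≈ 0.3470.
seq1–seq3: 14/36 sites differ → p ≈ 0.388889, d = −0.75 ln(1 − 0.518519) = 0.548166 ≈ 0.5482.
seq2–seq3: 10/36 sites differ → p ≈ 0.277778, d = −0.75 ln(1 − 0.370371) = 0.346968 ≈ 0.3470.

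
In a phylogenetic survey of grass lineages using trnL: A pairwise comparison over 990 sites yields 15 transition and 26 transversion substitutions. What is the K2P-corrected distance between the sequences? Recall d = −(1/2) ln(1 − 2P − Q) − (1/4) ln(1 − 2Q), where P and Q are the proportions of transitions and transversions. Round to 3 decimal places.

P = 15/990 ≈ 0.015152 and Q = 26/990 ≈ 0.026263.
Under the Kimura two-parameter model, d = −½ ln(1 − 2P − Q) − ¼ ln(1 − 2Q).
1 − 2P − Q = 0.943433, giving −½ ln(0.943433) = 0.029115.
1 − 2Q = 0.947474, giving −¼ ln(0.947474) = 0.013489.
d = 0.029115 + 0.013489 = 0.042604.

0.043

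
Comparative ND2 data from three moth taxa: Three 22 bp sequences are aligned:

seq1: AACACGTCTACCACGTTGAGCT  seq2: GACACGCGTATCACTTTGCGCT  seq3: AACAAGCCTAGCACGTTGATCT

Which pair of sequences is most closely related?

seq1–seq2: 6/22 differ, p = 0.273, d = 0.339.
seq1–seq3: 4/22 differ, p = 0.182, d = 0.208.
seq2–seq3: 7/22 differ, p = 0.318, d = 0.414.
The smallest distance is between seq1 and seq3.

seq1 and seq3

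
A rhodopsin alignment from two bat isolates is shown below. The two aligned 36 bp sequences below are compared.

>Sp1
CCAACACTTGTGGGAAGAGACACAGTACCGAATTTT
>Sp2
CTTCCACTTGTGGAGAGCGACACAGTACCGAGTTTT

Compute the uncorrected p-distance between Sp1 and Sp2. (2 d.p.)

The sequences differ at 7 of 36 positions (sites 2, 3, 4, 14, 15, 18, 32).
p = 7/36 = 0.194444… ≈ 0.19 (to 2 d.p.).

0.19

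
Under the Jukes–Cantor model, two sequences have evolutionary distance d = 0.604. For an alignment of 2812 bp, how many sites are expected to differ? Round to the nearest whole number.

Invert JC69: p = (3/4)(1 − e^(−4d/3)) = 0.75 × (1 − e^(-0.805333)) = 0.75 × (1 − 0.446939) = 0.414796.
Expected differing sites = pL ≈ 0.414796 × 2812 = 1166.406352 ≈ 1166.

1166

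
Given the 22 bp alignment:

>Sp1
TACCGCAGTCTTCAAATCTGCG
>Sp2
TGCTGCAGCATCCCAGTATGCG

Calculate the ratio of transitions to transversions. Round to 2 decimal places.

1.67

Transitions are A↔G and C↔T; transversions are all other mismatches.
Transitions: 5. Transversions: 3.
R = 5/3 = 1.666666… ≈ 1.67 (to 2 d.p.).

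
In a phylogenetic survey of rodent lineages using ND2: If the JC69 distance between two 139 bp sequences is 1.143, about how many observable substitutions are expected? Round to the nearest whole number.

Invert JC69: p = (3/4)(1 − e^(−4d/3)) = 0.75 × (1 − e^(-1.524)) = 0.75 × (1 − 0.217839) = 0.586621.
Expected differing sites = pL ≈ 0.586621 × 139 = 81.540319 ≈ 82.

82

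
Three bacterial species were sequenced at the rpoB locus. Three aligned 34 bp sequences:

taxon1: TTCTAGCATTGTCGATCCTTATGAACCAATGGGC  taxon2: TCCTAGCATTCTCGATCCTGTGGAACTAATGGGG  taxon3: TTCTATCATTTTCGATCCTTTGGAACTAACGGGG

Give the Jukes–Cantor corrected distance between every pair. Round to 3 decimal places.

taxon1–taxon2: 7/34 sites differ → p ≈ 0.205882, d = −0.75 ln(1 − 0.274509) = 0.240680 ≈ 0.241.
taxon1–taxon3: 7/34 sites differ → p ≈ 0.205882, d = −0.75 ln(1 − 0.274509) = 0.240680 ≈ 0.241.
taxon2–taxon3: 5/34 sites differ → p ≈ 0.147059, d = −0.75 ln(1 − 0.196079) = 0.163691 ≈ 0.164.

d(taxon1,taxon2) = 0.241, d(taxon1,taxon3) = 0.241, d(taxon2,taxon3) = 0.164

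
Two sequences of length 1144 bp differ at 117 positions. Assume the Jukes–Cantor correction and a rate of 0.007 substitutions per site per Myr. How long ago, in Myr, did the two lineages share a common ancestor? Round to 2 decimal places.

p = 117/1144 ≈ 0.102273.
d = −(3/4) ln(1 − 4p/3) = −0.75 ln(1 − 0.136364) = −0.75 ln(0.863636)
  = −0.75 × (-0.146604) = 0.109953 substitutions/site.
Under a molecular clock d = 2μt, so t = d/(2μ) = 0.109953 / (2 × 0.007) = 7.85 Myr.

7.85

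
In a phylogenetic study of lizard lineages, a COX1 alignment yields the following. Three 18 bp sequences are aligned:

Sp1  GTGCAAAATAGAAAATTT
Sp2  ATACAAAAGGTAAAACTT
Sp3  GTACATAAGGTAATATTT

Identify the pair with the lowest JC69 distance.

Sp1–Sp2: 6/18 differ, p = 0.333, d = 0.441.
Sp1–Sp3: 6/18 differ, p = 0.333, d = 0.441.
Sp2–Sp3: 4/18 differ, p = 0.222, d = 0.264.
The smallest distance is between Sp2 and Sp3.

Sp2 and Sp3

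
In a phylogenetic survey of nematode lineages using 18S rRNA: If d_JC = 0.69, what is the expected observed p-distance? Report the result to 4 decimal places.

p = (3/4)(1 − e^(−4d/3)) = 0.75 × (1 − e^(-0.92)) = 0.75 × (1 − 0.398519) = 0.451111.

0.4511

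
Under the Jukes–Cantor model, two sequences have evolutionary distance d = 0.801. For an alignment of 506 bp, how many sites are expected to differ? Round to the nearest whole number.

249

Invert JC69: p = (3/4)(1 − e^(−4d/3)) = 0.75 × (1 − e^(-1.068)) = 0.75 × (1 − 0.343695) = 0.492229.
Expected differing sites = pL ≈ 0.492229 × 506 = 249.067874 ≈ 249.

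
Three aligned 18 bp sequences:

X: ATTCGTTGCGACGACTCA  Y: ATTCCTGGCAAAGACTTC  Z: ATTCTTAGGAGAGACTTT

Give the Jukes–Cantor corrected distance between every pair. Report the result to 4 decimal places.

X–Y: 6/18 sites differ → p ≈ 0.333333, d = −0.75 ln(1 − 0.444444) = 0.440839 ≈ 0.4408.
X–Z: 8/18 sites differ → p ≈ 0.444444, d = −0.75 ln(1 − 0.592592) = 0.673455 ≈ 0.6735.
Y–Z: 5/18 sites differ → p ≈ 0.277778, d = −0.75 ln(1 − 0.370371) = 0.346968 ≈ 0.3470.

d(X,Y) = 0.4408, d(X,Z) = 0.6735, d(Y,Z) = 0.3470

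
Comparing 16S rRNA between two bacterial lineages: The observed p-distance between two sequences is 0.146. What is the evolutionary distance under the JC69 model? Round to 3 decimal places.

d = −(3/4) ln(1 − 4p/3) = −0.75 ln(1 − 0.194667) = −0.75 ln(0.805333)
  = −0.75 × (-0.216499) = 0.162374 substitutions/site.

0.162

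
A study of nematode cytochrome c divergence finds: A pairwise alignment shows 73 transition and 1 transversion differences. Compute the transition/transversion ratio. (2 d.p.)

R = 73/1 = 73.00.

73.00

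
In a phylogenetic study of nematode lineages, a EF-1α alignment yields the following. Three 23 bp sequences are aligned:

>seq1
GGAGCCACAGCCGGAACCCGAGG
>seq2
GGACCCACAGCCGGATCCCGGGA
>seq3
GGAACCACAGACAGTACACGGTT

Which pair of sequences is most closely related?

seq1 and seq2

seq1–seq2: 4/23 differ, p = 0.174, d = 0.198.
seq1–seq3: 8/23 differ, p = 0.348, d = 0.467.
seq2–seq3: 8/23 differ, p = 0.348, d = 0.467.
The smallest distance is between seq1 and seq2.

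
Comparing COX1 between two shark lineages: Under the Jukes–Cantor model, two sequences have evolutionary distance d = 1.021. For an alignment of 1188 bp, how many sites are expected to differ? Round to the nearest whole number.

663

Invert JC69: p = (3/4)(1 − e^(−4d/3)) = 0.75 × (1 − e^(-1.361333)) = 0.75 × (1 − 0.256319) = 0.557761.
Expected differing sites = pL ≈ 0.557761 × 1188 = 662.620068 ≈ 663.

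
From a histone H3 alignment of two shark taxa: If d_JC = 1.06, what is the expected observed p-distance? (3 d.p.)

p = (3/4)(1 − e^(−4d/3)) = 0.75 × (1 − e^(-1.413333)) = 0.75 × (1 − 0.243331) = 0.567502.

0.568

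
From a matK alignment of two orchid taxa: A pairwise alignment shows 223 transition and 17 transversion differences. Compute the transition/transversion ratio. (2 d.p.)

R = 223/17 = 13.117647… ≈ 13.12 (to 2 d.p.).

13.12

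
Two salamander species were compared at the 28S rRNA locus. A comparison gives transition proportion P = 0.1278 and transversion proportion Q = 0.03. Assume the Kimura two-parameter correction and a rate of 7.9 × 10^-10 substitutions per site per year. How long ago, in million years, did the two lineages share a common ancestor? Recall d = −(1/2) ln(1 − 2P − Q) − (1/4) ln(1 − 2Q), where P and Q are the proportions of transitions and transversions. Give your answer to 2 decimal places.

116.22

Under the Kimura two-parameter model, d = −½ ln(1 − 2P − Q) − ¼ ln(1 − 2Q).
1 − 2P − Q = 0.7144, giving −½ ln(0.7144) = 0.168156.
1 − 2Q = 0.94, giving −¼ ln(0.94) = 0.015469.
d = 0.168156 + 0.015469 = 0.183625.
Under a molecular clock d = 2μt, so t = d/(2μ) = 0.183625 / (2 × 7.9 × 10^-10) = 116.22 million years.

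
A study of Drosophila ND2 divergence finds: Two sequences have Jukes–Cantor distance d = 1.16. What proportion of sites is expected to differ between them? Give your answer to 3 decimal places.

0.590

p = (3/4)(1 − e^(−4d/3)) = 0.75 × (1 − e^(-1.546667)) = 0.75 × (1 − 0.212957) = 0.590282.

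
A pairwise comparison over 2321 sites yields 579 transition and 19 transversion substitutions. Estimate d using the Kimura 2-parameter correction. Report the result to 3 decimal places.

P = 579/2321 ≈ 0.249461 and Q = 19/2321 ≈ 0.008186.
Under the Kimura two-parameter model, d = −½ ln(1 − 2P − Q) − ¼ ln(1 − 2Q).
1 − 2P − Q = 0.492892, giving −½ ln(0.492892) = 0.353733.
1 − 2Q = 0.983628, giving −¼ ln(0.983628) = 0.004127.
d = 0.353733 + 0.004127 = 0.357860.

0.358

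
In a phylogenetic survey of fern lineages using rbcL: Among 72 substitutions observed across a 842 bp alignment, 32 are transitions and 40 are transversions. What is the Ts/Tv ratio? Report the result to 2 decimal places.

R = 32/40 = 0.80.

0.80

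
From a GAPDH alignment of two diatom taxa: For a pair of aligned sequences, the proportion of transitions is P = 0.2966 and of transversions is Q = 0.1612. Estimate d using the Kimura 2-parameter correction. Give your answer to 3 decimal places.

0.799

Under the Kimura two-parameter model, d = −½ ln(1 − 2P − Q) − ¼ ln(1 − 2Q).
1 − 2P − Q = 0.2456, giving −½ ln(0.2456) = 0.702026.
1 − 2Q = 0.6776, giving −¼ ln(0.6776) = 0.097300.
d = 0.702026 + 0.097300 = 0.799326.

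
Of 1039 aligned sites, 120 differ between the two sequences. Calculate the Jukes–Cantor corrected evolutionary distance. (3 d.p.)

p = 120/1039 ≈ 0.115496.
d = −(3/4) ln(1 − 4p/3) = −0.75 ln(1 − 0.153995) = −0.75 ln(0.846005)
  = −0.75 × (-0.167230) = 0.125423 substitutions/site.

0.125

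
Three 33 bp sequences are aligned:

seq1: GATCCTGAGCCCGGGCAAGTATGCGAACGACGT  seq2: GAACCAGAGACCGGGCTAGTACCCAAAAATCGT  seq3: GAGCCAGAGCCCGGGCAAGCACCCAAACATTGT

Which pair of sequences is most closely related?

seq2 and seq3

seq1–seq2: 10/33 differ, p = 0.303, d = 0.388.
seq1–seq3: 9/33 differ, p = 0.273, d = 0.339.
seq2–seq3: 6/33 differ, p = 0.182, d = 0.208.
The smallest distance is between seq2 and seq3.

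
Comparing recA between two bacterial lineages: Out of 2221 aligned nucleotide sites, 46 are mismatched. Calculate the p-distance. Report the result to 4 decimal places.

p = 46/2221 = 0.020711… ≈ 0.0207 (to 4 d.p.).

0.0207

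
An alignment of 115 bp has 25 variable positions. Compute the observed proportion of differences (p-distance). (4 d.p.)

p = 25/115 = 0.217391… ≈ 0.2174 (to 4 d.p.).

0.2174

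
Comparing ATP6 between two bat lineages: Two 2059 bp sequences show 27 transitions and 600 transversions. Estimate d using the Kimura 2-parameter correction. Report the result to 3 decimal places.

0.410

P = 27/2059 ≈ 0.013113 and Q = 600/2059 ≈ 0.291404.
Under the Kimura two-parameter model, d = −½ ln(1 − 2P − Q) − ¼ ln(1 − 2Q).
1 − 2P − Q = 0.68237, giving −½ ln(0.68237) = 0.191092.
1 − 2Q = 0.417192, giving −¼ ln(0.417192) = 0.218552.
d = 0.191092 + 0.218552 = 0.409644.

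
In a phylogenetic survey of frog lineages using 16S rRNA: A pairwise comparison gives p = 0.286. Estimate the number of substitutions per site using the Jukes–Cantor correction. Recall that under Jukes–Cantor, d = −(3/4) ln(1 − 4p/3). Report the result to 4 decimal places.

d = −(3/4) ln(1 − 4p/3) = −0.75 ln(1 − 0.381333) = −0.75 ln(0.618667)
  = −0.75 × (-0.480188) = 0.360141 substitutions/site.

0.3601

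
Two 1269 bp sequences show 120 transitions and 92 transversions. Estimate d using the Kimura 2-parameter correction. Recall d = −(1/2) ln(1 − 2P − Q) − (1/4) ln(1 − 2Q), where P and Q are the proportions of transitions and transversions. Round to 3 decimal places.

P = 120/1269 ≈ 0.094563 and Q = 92/1269 ≈ 0.072498.
Under the Kimura two-parameter model, d = −½ ln(1 − 2P − Q) − ¼ ln(1 − 2Q).
1 − 2P − Q = 0.738376, giving −½ ln(0.738376) = 0.151651.
1 − 2Q = 0.855004, giving −¼ ln(0.855004) = 0.039162.
d = 0.151651 + 0.039162 = 0.190813.

0.191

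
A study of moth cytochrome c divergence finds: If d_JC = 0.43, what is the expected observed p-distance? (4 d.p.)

p = (3/4)(1 − e^(−4d/3)) = 0.75 × (1 − e^(-0.573333)) = 0.75 × (1 − 0.563644) = 0.327267.

0.3273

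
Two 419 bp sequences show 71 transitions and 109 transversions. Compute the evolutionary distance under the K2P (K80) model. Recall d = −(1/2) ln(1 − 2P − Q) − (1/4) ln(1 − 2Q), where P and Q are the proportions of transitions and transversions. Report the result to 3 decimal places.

0.641

P = 71/419 ≈ 0.169451 and Q = 109/419 ≈ 0.260143.
Under the Kimura two-parameter model, d = −½ ln(1 − 2P − Q) − ¼ ln(1 − 2Q).
1 − 2P − Q = 0.400955, giving −½ ln(0.400955) = 0.456953.
1 − 2Q = 0.479714, giving −¼ ln(0.479714) = 0.183641.
d = 0.456953 + 0.183641 = 0.640594.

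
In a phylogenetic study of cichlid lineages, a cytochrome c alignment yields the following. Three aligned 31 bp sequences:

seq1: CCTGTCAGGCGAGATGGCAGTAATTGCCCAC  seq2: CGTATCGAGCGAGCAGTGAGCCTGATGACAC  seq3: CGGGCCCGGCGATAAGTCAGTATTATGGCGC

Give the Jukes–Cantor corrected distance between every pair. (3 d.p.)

seq1–seq2: 16/31 sites differ → p ≈ 0.516129, d = −0.75 ln(1 − 0.688172) = 0.873978 ≈ 0.874.
seq1–seq3: 13/31 sites differ → p ≈ 0.419355, d = −0.75 ln(1 − 0.55914) = 0.614271 ≈ 0.614.
seq2–seq3: 13/31 sites differ → p ≈ 0.419355, d = −0.75 ln(1 − 0.55914) = 0.614271 ≈ 0.614.

d(seq1,seq2) = 0.874, d(seq1,seq3) = 0.614, d(seq2,seq3) = 0.614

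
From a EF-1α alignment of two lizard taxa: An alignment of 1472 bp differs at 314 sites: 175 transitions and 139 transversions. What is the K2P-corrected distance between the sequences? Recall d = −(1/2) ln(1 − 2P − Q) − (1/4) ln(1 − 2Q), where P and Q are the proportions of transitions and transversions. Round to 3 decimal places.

0.254

P = 175/1472 ≈ 0.118886 and Q = 139/1472 ≈ 0.094429.
Under the Kimura two-parameter model, d = −½ ln(1 − 2P − Q) − ¼ ln(1 − 2Q).
1 − 2P − Q = 0.667799, giving −½ ln(0.667799) = 0.201884.
1 − 2Q = 0.811142, giving −¼ ln(0.811142) = 0.052328.
d = 0.201884 + 0.052328 = 0.254212.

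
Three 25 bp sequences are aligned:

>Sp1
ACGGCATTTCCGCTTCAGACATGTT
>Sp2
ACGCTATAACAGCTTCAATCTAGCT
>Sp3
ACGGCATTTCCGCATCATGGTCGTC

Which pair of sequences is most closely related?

Sp1 and Sp3

Sp1–Sp2: 10/25 differ, p = 0.400, d = 0.572.
Sp1–Sp3: 7/25 differ, p = 0.280, d = 0.351.
Sp2–Sp3: 12/25 differ, p = 0.480, d = 0.766.
The smallest distance is between Sp1 and Sp3.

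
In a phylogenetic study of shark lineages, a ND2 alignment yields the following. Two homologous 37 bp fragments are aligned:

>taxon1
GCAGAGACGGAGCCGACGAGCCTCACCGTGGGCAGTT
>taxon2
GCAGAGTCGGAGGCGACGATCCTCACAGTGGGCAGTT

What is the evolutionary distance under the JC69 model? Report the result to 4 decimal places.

The sequences differ at 4 of 37 sites (7, 13, 20, 27), so p = 4/37 ≈ 0.108108.
d = −(3/4) ln(1 − 4p/3) = −0.75 ln(1 − 0.144144) = −0.75 ln(0.855856)
  = −0.75 × (-0.155653) = 0.116740 substitutions/site.

0.1167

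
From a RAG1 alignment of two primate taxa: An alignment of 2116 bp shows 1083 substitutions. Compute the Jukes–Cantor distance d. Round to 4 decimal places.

0.8603

p = 1083/2116 ≈ 0.511815.
d = −(3/4) ln(1 − 4p/3) = −0.75 ln(1 − 0.68242) = −0.75 ln(0.31758)
  = −0.75 × (-1.147026) = 0.860270 substitutions/site.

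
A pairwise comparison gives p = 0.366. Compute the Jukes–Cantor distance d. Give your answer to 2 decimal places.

d = −(3/4) ln(1 − 4p/3) = −0.75 ln(1 − 0.488) = −0.75 ln(0.512)
  = −0.75 × (-0.669431) = 0.502073 substitutions/site.

0.50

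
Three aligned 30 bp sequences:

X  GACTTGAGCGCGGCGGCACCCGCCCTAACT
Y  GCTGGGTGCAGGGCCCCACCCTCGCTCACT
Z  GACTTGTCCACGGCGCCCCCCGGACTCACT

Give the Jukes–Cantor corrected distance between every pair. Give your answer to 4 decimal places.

d(X,Y) = 0.5716, d(X,Z) = 0.3295, d(Y,Z) = 0.5034

X–Y: 12/30 sites differ → p = 0.4, d = −0.75 ln(1 − 0.533333) = 0.571605 ≈ 0.5716.
X–Z: 8/30 sites differ → p ≈ 0.266667, d = −0.75 ln(1 − 0.355556) = 0.329526 ≈ 0.3295.
Y–Z: 11/30 sites differ → p ≈ 0.366667, d = −0.75 ln(1 − 0.488889) = 0.503376 ≈ 0.5034.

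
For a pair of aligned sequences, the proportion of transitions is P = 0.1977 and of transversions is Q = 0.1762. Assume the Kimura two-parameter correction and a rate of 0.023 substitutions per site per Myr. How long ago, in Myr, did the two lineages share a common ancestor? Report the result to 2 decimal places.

Under the Kimura two-parameter model, d = −½ ln(1 − 2P − Q) − ¼ ln(1 − 2Q).
1 − 2P − Q = 0.4284, giving −½ ln(0.4284) = 0.423849.
1 − 2Q = 0.6476, giving −¼ ln(0.6476) = 0.108621.
d = 0.423849 + 0.108621 = 0.532470.
Under a molecular clock d = 2μt, so t = d/(2μ) = 0.532470 / (2 × 0.023) = 11.58 Myr.

11.58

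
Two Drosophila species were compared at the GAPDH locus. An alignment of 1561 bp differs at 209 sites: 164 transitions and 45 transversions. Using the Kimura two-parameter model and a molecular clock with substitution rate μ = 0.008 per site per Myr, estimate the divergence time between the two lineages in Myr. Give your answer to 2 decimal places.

P = 164/1561 ≈ 0.105061 and Q = 45/1561 ≈ 0.028828.
Under the Kimura two-parameter model, d = −½ ln(1 − 2P − Q) − ¼ ln(1 − 2Q).
1 − 2P − Q = 0.76105, giving −½ ln(0.76105) = 0.136528.
1 − 2Q = 0.942344, giving −¼ ln(0.942344) = 0.014846.
d = 0.136528 + 0.014846 = 0.151374.
Under a molecular clock d = 2μt, so t = d/(2μ) = 0.151374 / (2 × 0.008) = 9.46 Myr.

9.46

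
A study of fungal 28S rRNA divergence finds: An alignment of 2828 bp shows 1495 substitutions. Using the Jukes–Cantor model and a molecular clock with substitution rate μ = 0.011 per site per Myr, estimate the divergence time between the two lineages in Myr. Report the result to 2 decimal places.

41.60

p = 1495/2828 ≈ 0.528642.
d = −(3/4) ln(1 − 4p/3) = −0.75 ln(1 − 0.704856) = −0.75 ln(0.295144)
  = −0.75 × (-1.220292) = 0.915219 substitutions/site.
Under a molecular clock d = 2μt, so t = d/(2μ) = 0.915219 / (2 × 0.011) = 41.60 Myr.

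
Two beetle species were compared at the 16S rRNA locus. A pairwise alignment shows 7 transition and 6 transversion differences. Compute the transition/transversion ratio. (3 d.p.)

1.167

R = 7/6 = 1.166666… ≈ 1.167 (to 3 d.p.).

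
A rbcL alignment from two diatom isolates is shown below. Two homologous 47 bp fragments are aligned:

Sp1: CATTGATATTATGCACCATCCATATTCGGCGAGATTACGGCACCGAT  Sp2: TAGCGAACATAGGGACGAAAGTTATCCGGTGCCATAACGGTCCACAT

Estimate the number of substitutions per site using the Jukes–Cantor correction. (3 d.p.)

The sequences differ at 22 of 47 sites, so p = 22/47 ≈ 0.468085.
d = −(3/4) ln(1 − 4p/3) = −0.75 ln(1 − 0.624113) = −0.75 ln(0.375887)
  = −0.75 × (-0.978467) = 0.733850 substitutions/site.

0.734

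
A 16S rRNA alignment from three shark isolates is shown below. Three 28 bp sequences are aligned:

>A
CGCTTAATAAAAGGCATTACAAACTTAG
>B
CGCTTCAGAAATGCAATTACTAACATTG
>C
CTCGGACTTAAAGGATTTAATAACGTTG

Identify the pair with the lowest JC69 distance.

A and B

A–B: 8/28 differ, p = 0.286, d = 0.360.
A–C: 11/28 differ, p = 0.393, d = 0.556.
B–C: 12/28 differ, p = 0.429, d = 0.635.
The smallest distance is between A and B.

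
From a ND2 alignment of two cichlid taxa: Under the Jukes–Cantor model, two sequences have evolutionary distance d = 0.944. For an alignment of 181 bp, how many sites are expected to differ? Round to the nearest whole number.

Invert JC69: p = (3/4)(1 − e^(−4d/3)) = 0.75 × (1 − e^(-1.258667)) = 0.75 × (1 − 0.284032) = 0.536976.
Expected differing sites = pL ≈ 0.536976 × 181 = 97.192656 ≈ 97.

97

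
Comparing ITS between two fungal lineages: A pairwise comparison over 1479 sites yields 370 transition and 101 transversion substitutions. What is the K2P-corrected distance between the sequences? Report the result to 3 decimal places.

0.457

P = 370/1479 ≈ 0.250169 and Q = 101/1479 ≈ 0.068289.
Under the Kimura two-parameter model, d = −½ ln(1 − 2P − Q) − ¼ ln(1 − 2Q).
1 − 2P − Q = 0.431373, giving −½ ln(0.431373) = 0.420391.
1 − 2Q = 0.863422, giving −¼ ln(0.863422) = 0.036713.
d = 0.420391 + 0.036713 = 0.457104.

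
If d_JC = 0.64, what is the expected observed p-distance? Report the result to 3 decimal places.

0.431

p = (3/4)(1 − e^(−4d/3)) = 0.75 × (1 − e^(-0.853333)) = 0.75 × (1 − 0.425993) = 0.430505.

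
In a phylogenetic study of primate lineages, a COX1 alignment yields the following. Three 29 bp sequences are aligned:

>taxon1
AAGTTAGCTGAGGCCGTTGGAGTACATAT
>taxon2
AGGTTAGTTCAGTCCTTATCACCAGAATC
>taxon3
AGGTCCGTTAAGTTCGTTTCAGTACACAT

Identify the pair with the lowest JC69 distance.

taxon1–taxon2: 14/29 differ, p = 0.483, d = 0.774.
taxon1–taxon3: 10/29 differ, p = 0.345, d = 0.462.
taxon2–taxon3: 12/29 differ, p = 0.414, d = 0.602.
The smallest distance is between taxon1 and taxon3.

taxon1 and taxon3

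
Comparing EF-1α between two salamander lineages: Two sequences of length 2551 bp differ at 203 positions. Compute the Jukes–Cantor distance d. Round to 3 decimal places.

0.084

p = 203/2551 ≈ 0.079577.
d = −(3/4) ln(1 − 4p/3) = −0.75 ln(1 − 0.106103) = −0.75 ln(0.893897)
  = −0.75 × (-0.112165) = 0.084124 substitutions/site.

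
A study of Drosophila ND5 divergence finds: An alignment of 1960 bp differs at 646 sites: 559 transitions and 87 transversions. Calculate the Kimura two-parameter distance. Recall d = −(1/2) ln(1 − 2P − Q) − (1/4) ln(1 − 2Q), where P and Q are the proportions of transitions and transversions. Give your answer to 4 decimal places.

P = 559/1960 ≈ 0.285204 and Q = 87/1960 ≈ 0.044388.
Under the Kimura two-parameter model, d = −½ ln(1 − 2P − Q) − ¼ ln(1 − 2Q).
1 − 2P − Q = 0.385204, giving −½ ln(0.385204) = 0.476991.
1 − 2Q = 0.911224, giving −¼ ln(0.911224) = 0.023242.
d = 0.476991 + 0.023242 = 0.500233.

0.5002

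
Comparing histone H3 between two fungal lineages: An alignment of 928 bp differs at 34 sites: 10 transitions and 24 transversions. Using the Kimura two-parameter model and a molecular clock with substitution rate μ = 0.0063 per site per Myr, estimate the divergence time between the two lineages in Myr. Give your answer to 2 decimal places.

2.98

P = 10/928 ≈ 0.010776 and Q = 24/928 ≈ 0.025862.
Under the Kimura two-parameter model, d = −½ ln(1 − 2P − Q) − ¼ ln(1 − 2Q).
1 − 2P − Q = 0.952586, giving −½ ln(0.952586) = 0.024287.
1 − 2Q = 0.948276, giving −¼ ln(0.948276) = 0.013277.
d = 0.024287 + 0.013277 = 0.037564.
Under a molecular clock d = 2μt, so t = d/(2μ) = 0.037564 / (2 × 0.0063) = 2.98 Myr.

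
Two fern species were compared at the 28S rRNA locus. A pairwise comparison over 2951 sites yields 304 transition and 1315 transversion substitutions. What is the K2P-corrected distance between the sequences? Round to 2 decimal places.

P = 304/2951 ≈ 0.103016 and Q = 1315/2951 ≈ 0.445612.
Under the Kimura two-parameter model, d = −½ ln(1 − 2P − Q) − ¼ ln(1 − 2Q).
1 − 2P − Q = 0.348356, giving −½ ln(0.348356) = 0.527265.
1 − 2Q = 0.108776, giving −¼ ln(0.108776) = 0.554616.
d = 0.527265 + 0.554616 = 1.081881.

1.08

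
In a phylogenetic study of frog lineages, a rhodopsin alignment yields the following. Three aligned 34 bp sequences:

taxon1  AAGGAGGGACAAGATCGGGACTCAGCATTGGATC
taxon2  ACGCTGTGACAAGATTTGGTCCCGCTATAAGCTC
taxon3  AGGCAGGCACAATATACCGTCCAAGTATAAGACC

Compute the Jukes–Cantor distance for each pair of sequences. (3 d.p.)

taxon1–taxon2: 14/34 sites differ → p ≈ 0.411765, d = −0.75 ln(1 − 0.54902) = 0.597249 ≈ 0.597.
taxon1–taxon3: 14/34 sites differ → p ≈ 0.411765, d = −0.75 ln(1 − 0.54902) = 0.597249 ≈ 0.597.
taxon2–taxon3: 13/34 sites differ → p ≈ 0.382353, d = −0.75 ln(1 − 0.509804) = 0.534712 ≈ 0.535.

d(taxon1,taxon2) = 0.597, d(taxon1,taxon3) = 0.597, d(taxon2,taxon3) = 0.535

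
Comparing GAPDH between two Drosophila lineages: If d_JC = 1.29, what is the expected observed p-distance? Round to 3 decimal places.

0.616

p = (3/4)(1 − e^(−4d/3)) = 0.75 × (1 − e^(-1.72)) = 0.75 × (1 − 0.179066) = 0.615701.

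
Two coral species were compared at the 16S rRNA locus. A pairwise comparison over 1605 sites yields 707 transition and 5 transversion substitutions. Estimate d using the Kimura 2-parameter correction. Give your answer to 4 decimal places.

P = 707/1605 ≈ 0.440498 and Q = 5/1605 ≈ 0.003115.
Under the Kimura two-parameter model, d = −½ ln(1 − 2P − Q) − ¼ ln(1 − 2Q).
1 − 2P − Q = 0.115889, giving −½ ln(0.115889) = 1.077561.
1 − 2Q = 0.99377, giving −¼ ln(0.99377) = 0.001562.
d = 1.077561 + 0.001562 = 1.079123.

1.0791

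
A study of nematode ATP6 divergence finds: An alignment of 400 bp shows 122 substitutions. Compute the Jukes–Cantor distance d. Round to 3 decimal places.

p = 122/400 = 0.305.
d = −(3/4) ln(1 − 4p/3) = −0.75 ln(1 − 0.406667) = −0.75 ln(0.593333)
  = −0.75 × (-0.521999) = 0.391499 substitutions/site.

0.391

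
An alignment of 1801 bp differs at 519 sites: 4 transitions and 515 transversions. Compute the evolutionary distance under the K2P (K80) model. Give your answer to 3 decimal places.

0.384

P = 4/1801 ≈ 0.002221 and Q = 515/1801 ≈ 0.285952.
Under the Kimura two-parameter model, d = −½ ln(1 − 2P − Q) − ¼ ln(1 − 2Q).
1 − 2P − Q = 0.709606, giving −½ ln(0.709606) = 0.171523.
1 − 2Q = 0.428096, giving −¼ ln(0.428096) = 0.212102.
d = 0.171523 + 0.212102 = 0.383625.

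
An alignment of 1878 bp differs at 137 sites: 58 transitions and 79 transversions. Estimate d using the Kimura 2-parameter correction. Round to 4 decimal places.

P = 58/1878 ≈ 0.030884 and Q = 79/1878 ≈ 0.042066.
Under the Kimura two-parameter model, d = −½ ln(1 − 2P − Q) − ¼ ln(1 − 2Q).
1 − 2P − Q = 0.896166, giving −½ ln(0.896166) = 0.054815.
1 − 2Q = 0.915868, giving −¼ ln(0.915868) = 0.021971.
d = 0.054815 + 0.021971 = 0.076786.

0.0768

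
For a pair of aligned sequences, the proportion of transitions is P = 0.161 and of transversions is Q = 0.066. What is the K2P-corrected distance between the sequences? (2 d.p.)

0.28

Under the Kimura two-parameter model, d = −½ ln(1 − 2P − Q) − ¼ ln(1 − 2Q).
1 − 2P − Q = 0.612, giving −½ ln(0.612) = 0.245511.
1 − 2Q = 0.868, giving −¼ ln(0.868) = 0.035391.
d = 0.245511 + 0.035391 = 0.280902.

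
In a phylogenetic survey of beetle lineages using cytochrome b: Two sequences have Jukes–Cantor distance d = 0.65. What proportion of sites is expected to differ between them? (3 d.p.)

p = (3/4)(1 − e^(−4d/3)) = 0.75 × (1 − e^(-0.866667)) = 0.75 × (1 − 0.420350) = 0.434738.

0.435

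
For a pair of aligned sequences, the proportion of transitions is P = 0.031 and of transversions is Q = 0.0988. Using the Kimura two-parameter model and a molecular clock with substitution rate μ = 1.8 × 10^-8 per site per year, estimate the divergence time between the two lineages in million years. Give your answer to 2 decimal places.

3.96

Under the Kimura two-parameter model, d = −½ ln(1 − 2P − Q) − ¼ ln(1 − 2Q).
1 − 2P − Q = 0.8392, giving −½ ln(0.8392) = 0.087653.
1 − 2Q = 0.8024, giving −¼ ln(0.8024) = 0.055037.
d = 0.087653 + 0.055037 = 0.142690.
Under a molecular clock d = 2μt, so t = d/(2μ) = 0.142690 / (2 × 1.8 × 10^-8) = 3.96 million years.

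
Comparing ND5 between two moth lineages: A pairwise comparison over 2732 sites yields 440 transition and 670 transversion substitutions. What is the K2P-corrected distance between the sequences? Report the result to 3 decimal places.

0.587

P = 440/2732 ≈ 0.161054 and Q = 670/2732 ≈ 0.245242.
Under the Kimura two-parameter model, d = −½ ln(1 − 2P − Q) − ¼ ln(1 − 2Q).
1 − 2P − Q = 0.43265, giving −½ ln(0.43265) = 0.418913.
1 − 2Q = 0.509516, giving −¼ ln(0.509516) = 0.168574.
d = 0.418913 + 0.168574 = 0.587487.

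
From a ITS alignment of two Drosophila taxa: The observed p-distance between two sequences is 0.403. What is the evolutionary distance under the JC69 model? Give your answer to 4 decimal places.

0.5781

d = −(3/4) ln(1 − 4p/3) = −0.75 ln(1 − 0.537333) = −0.75 ln(0.462667)
  = −0.75 × (-0.770748) = 0.578061 substitutions/site.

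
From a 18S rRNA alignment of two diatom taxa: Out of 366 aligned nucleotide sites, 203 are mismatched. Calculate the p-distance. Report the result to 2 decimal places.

0.55

p = 203/366 = 0.554644… ≈ 0.55 (to 2 d.p.).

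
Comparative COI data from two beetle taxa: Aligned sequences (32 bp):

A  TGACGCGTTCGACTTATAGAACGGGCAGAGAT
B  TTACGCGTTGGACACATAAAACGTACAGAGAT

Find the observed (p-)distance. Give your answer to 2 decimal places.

0.22

The sequences differ at 7 of 32 positions (sites 2, 10, 14, 15, 19, 24, 25).
p = 7/32 = 0.21875 ≈ 0.22 (to 2 d.p.).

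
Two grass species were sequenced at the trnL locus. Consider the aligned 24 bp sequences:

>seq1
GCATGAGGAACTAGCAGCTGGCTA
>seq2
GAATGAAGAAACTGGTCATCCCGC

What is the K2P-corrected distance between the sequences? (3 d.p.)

Of 24 sites, 2 differences are transitions and 11 are transversions, so P = 2/24 ≈ 0.083333 and Q = 11/24 ≈ 0.458333.
Under the Kimura two-parameter model, d = −½ ln(1 − 2P − Q) − ¼ ln(1 − 2Q).
1 − 2P − Q = 0.375001, giving −½ ln(0.375001) = 0.490413.
1 − 2Q = 0.083334, giving −¼ ln(0.083334) = 0.621225.
d = 0.490413 + 0.621225 = 1.111638.

1.112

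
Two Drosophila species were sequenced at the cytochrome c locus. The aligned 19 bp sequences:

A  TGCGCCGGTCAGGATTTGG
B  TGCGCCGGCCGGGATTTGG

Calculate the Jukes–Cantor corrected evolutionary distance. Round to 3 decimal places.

The sequences differ at 2 of 19 sites (9, 11), so p = 2/19 ≈ 0.105263.
d = −(3/4) ln(1 − 4p/3) = −0.75 ln(1 − 0.140351) = −0.75 ln(0.859649)
  = −0.75 × (-0.151231) = 0.113423 substitutions/site.

0.113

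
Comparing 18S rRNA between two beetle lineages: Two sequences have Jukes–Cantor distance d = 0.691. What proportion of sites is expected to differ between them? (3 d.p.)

0.452

p = (3/4)(1 − e^(−4d/3)) = 0.75 × (1 − e^(-0.921333)) = 0.75 × (1 − 0.397988) = 0.451509.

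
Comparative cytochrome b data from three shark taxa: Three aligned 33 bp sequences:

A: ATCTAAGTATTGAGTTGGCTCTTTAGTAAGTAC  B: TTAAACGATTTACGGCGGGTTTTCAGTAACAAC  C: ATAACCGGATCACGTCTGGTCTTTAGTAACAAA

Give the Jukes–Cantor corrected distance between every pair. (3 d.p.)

d(A,B) = 0.699, d(A,C) = 0.625, d(B,C) = 0.388

A–B: 15/33 sites differ → p ≈ 0.454545, d = −0.75 ln(1 − 0.60606) = 0.698667 ≈ 0.699.
A–C: 14/33 sites differ → p ≈ 0.424242, d = −0.75 ln(1 − 0.565656) = 0.625439 ≈ 0.625.
B–C: 10/33 sites differ → p ≈ 0.30303, d = −0.75 ln(1 − 0.40404) = 0.388186 ≈ 0.388.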